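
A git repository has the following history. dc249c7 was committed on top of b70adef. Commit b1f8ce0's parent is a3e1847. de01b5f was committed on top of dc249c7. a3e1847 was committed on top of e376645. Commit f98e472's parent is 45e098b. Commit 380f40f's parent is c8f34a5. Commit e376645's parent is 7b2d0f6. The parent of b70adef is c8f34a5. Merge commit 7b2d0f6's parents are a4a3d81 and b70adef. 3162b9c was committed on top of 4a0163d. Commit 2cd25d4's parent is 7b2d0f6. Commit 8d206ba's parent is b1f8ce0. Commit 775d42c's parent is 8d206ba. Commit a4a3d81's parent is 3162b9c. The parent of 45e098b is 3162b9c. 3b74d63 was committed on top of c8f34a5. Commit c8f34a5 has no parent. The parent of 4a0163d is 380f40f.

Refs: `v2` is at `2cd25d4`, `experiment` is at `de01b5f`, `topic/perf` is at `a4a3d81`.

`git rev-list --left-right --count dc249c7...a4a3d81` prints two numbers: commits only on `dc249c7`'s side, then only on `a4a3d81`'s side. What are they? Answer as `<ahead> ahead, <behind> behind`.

2 ahead, 4 behind

Reachable from dc249c7: {b70adef, c8f34a5, dc249c7}.
Reachable from a4a3d81: {3162b9c, 380f40f, 4a0163d, a4a3d81, c8f34a5}.
Only in dc249c7's history (ahead): {b70adef, dc249c7} — 2.
Only in a4a3d81's history (behind): {3162b9c, 380f40f, 4a0163d, a4a3d81} — 4.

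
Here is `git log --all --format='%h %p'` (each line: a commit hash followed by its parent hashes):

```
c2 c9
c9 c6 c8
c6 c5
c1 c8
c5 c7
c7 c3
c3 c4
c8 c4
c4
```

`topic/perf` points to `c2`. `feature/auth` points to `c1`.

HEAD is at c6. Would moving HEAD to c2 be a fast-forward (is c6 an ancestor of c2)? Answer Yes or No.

Yes

A fast-forward from c6 to c2 is possible iff c6 is an ancestor of c2.
Ancestors of c2: {c2, c3, c4, c5, c6, c7, c8, c9}.
c6 is among them, so fast-forward is possible.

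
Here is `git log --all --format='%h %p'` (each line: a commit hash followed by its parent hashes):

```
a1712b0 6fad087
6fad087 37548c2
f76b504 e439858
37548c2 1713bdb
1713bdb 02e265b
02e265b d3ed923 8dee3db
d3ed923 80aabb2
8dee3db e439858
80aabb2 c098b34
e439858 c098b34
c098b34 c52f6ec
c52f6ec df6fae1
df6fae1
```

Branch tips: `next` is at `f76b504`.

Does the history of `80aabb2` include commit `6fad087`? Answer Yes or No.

No

Ancestors of 80aabb2: {80aabb2, c098b34, c52f6ec, df6fae1}.
6fad087 is not in that set, so it is not an ancestor of 80aabb2.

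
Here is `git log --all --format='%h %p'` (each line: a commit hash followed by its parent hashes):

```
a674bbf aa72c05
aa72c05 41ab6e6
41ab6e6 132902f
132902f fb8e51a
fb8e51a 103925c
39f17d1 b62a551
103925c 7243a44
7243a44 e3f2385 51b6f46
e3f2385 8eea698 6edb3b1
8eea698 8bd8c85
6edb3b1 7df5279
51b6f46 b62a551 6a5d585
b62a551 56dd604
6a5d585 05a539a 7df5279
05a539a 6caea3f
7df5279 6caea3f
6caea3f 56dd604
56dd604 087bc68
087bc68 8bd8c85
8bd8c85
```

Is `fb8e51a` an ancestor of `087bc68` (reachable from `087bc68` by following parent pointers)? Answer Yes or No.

No

Ancestors of 087bc68: {087bc68, 8bd8c85}.
fb8e51a is not in that set, so it is not an ancestor of 087bc68.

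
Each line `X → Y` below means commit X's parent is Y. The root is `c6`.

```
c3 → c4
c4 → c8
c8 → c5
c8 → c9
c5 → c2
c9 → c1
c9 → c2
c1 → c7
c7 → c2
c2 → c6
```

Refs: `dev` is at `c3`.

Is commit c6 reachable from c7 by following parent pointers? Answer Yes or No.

Yes

Ancestors of c7 (commits reachable by following parents): {c2, c6, c7}.
c6 is in that set, so it is an ancestor of c7.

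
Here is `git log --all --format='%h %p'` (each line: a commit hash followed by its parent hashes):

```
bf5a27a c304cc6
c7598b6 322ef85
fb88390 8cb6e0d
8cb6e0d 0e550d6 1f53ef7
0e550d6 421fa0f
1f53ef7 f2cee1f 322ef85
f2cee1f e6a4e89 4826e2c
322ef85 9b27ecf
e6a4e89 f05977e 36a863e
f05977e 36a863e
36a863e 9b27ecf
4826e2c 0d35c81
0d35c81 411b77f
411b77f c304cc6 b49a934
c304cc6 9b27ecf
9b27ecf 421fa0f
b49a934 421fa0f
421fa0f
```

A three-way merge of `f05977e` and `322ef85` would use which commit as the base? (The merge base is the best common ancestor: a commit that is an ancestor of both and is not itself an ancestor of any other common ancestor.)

Ancestors of f05977e: {36a863e, 421fa0f, 9b27ecf, f05977e}.
Ancestors of 322ef85: {322ef85, 421fa0f, 9b27ecf}.
Common ancestors: {421fa0f, 9b27ecf}.
Among these, 9b27ecf is not an ancestor of any other common ancestor — it is the merge base.

9b27ecf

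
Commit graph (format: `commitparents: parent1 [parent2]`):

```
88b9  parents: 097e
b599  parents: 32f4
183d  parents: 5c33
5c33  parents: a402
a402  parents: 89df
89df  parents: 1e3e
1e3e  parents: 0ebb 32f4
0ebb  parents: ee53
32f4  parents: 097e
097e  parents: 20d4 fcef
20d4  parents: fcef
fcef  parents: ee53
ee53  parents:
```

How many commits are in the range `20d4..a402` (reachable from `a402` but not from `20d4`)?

6

Reachable from a402: {097e, 0ebb, 1e3e, 20d4, 32f4, 89df, a402, ee53, fcef}.
Reachable from 20d4: {20d4, ee53, fcef}.
In a402's history but not 20d4's: {097e, 0ebb, 1e3e, 32f4, 89df, a402} — 6 commits.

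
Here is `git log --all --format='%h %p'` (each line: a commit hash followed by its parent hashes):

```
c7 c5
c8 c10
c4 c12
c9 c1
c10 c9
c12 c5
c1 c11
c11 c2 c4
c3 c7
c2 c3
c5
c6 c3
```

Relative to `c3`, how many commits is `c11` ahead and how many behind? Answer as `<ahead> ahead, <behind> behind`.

Reachable from c11: {c11, c12, c2, c3, c4, c5, c7}.
Reachable from c3: {c3, c5, c7}.
Only in c11's history (ahead): {c11, c12, c2, c4} — 4.
Only in c3's history (behind): {} — 0.

4 ahead, 0 behind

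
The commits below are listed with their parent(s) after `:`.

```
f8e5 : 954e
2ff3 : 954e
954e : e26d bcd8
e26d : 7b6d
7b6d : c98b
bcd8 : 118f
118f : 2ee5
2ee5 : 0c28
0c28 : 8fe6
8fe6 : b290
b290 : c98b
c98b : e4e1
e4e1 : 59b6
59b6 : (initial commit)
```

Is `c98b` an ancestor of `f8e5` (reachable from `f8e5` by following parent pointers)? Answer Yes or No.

Ancestors of f8e5 (commits reachable by following parents): {0c28, 118f, 2ee5, 59b6, 7b6d, 8fe6, 954e, b290, bcd8, c98b, e26d, e4e1, f8e5}.
c98b is in that set, so it is an ancestor of f8e5.

Yes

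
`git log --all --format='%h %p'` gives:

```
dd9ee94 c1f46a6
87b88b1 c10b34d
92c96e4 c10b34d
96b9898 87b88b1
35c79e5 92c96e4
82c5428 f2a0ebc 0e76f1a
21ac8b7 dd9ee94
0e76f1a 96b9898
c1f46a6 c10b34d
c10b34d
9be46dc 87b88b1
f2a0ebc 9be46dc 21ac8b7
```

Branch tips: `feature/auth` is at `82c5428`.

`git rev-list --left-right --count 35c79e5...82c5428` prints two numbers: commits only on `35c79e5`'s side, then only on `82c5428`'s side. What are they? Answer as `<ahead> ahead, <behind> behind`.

2 ahead, 9 behind

Reachable from 35c79e5: {35c79e5, 92c96e4, c10b34d}.
Reachable from 82c5428: {0e76f1a, 21ac8b7, 82c5428, 87b88b1, 96b9898, 9be46dc, c10b34d, c1f46a6, dd9ee94, f2a0ebc}.
Only in 35c79e5's history (ahead): {35c79e5, 92c96e4} — 2.
Only in 82c5428's history (behind): {0e76f1a, 21ac8b7, 82c5428, 87b88b1, 96b9898, 9be46dc, c1f46a6, dd9ee94, f2a0ebc} — 9.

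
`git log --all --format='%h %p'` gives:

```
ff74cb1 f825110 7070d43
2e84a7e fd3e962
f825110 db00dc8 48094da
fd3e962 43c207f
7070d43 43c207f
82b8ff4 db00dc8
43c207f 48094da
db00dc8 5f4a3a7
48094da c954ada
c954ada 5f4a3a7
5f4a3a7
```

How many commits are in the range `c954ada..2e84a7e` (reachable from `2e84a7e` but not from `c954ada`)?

Reachable from 2e84a7e: {2e84a7e, 43c207f, 48094da, 5f4a3a7, c954ada, fd3e962}.
Reachable from c954ada: {5f4a3a7, c954ada}.
In 2e84a7e's history but not c954ada's: {2e84a7e, 43c207f, 48094da, fd3e962} — 4 commits.

4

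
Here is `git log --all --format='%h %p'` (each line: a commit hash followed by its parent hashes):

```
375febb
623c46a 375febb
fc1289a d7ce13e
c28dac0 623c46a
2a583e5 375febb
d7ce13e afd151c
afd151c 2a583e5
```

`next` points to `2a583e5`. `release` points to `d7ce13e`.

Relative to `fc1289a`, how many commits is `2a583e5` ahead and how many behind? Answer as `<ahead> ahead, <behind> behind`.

Reachable from 2a583e5: {2a583e5, 375febb}.
Reachable from fc1289a: {2a583e5, 375febb, afd151c, d7ce13e, fc1289a}.
Only in 2a583e5's history (ahead): {} — 0.
Only in fc1289a's history (behind): {afd151c, d7ce13e, fc1289a} — 3.

0 ahead, 3 behind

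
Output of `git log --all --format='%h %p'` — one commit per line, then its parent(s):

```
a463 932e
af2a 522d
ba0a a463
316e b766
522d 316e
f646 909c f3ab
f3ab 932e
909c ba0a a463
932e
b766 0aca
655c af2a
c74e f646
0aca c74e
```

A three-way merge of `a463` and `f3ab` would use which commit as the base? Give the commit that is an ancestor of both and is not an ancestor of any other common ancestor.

Ancestors of a463: {932e, a463}.
Ancestors of f3ab: {932e, f3ab}.
Common ancestors: {932e}.
The only common ancestor is 932e, so it is the merge base.

932e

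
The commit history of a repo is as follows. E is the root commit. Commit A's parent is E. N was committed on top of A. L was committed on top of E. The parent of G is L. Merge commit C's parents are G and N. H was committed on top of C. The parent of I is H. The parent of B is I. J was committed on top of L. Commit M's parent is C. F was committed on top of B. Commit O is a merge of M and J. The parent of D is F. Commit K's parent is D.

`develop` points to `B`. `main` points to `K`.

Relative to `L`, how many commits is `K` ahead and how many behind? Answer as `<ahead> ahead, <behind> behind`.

Reachable from K: {A, B, C, D, E, F, G, H, I, K, L, N}.
Reachable from L: {E, L}.
Only in K's history (ahead): {A, B, C, D, F, G, H, I, K, N} — 10.
Only in L's history (behind): {} — 0.

10 ahead, 0 behind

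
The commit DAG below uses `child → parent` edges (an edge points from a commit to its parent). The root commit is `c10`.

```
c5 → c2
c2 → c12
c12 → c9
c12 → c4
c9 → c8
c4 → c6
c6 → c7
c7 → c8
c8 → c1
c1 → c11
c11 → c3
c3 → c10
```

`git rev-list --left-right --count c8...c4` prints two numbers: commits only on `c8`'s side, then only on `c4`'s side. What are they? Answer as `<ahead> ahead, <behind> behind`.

0 ahead, 3 behind

Reachable from c8: {c1, c10, c11, c3, c8}.
Reachable from c4: {c1, c10, c11, c3, c4, c6, c7, c8}.
Only in c8's history (ahead): {} — 0.
Only in c4's history (behind): {c4, c6, c7} — 3.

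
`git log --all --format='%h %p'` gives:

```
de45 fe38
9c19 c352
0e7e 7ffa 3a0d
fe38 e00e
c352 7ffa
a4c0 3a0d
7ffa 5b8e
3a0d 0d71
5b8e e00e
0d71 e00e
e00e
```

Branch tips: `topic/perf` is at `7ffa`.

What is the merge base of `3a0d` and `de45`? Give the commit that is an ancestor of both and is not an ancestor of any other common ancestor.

Ancestors of 3a0d: {0d71, 3a0d, e00e}.
Ancestors of de45: {de45, e00e, fe38}.
Common ancestors: {e00e}.
The only common ancestor is e00e, so it is the merge base.

e00e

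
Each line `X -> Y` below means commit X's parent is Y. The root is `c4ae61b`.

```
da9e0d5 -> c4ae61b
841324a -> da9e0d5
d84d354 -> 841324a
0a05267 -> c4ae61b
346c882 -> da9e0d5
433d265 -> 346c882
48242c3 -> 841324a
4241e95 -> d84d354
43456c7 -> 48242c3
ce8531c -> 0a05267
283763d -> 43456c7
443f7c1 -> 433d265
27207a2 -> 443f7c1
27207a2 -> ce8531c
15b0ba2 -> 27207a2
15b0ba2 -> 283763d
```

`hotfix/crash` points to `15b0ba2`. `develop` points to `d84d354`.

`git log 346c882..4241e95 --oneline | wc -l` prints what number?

3

Reachable from 4241e95: {4241e95, 841324a, c4ae61b, d84d354, da9e0d5}.
Reachable from 346c882: {346c882, c4ae61b, da9e0d5}.
In 4241e95's history but not 346c882's: {4241e95, 841324a, d84d354} — 3 commits.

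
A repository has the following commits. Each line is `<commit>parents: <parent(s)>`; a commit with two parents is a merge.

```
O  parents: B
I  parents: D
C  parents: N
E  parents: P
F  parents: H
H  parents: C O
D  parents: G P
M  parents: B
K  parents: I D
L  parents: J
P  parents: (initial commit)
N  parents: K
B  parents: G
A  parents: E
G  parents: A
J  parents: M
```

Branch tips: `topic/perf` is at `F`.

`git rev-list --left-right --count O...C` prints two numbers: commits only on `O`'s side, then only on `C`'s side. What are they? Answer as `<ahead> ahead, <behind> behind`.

2 ahead, 5 behind

Reachable from O: {A, B, E, G, O, P}.
Reachable from C: {A, C, D, E, G, I, K, N, P}.
Only in O's history (ahead): {B, O} — 2.
Only in C's history (behind): {C, D, I, K, N} — 5.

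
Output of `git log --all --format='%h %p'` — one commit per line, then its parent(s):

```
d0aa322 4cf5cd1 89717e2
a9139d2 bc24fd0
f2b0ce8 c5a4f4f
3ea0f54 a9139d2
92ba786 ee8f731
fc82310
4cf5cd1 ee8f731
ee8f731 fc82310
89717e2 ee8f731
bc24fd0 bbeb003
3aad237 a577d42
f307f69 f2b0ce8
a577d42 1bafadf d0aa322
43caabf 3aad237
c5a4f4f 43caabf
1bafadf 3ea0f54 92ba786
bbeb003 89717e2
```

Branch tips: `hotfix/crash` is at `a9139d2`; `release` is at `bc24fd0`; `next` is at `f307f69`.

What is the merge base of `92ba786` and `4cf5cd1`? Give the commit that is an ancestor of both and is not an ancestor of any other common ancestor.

Ancestors of 92ba786: {92ba786, ee8f731, fc82310}.
Ancestors of 4cf5cd1: {4cf5cd1, ee8f731, fc82310}.
Common ancestors: {ee8f731, fc82310}.
Among these, ee8f731 is not an ancestor of any other common ancestor — it is the merge base.

ee8f731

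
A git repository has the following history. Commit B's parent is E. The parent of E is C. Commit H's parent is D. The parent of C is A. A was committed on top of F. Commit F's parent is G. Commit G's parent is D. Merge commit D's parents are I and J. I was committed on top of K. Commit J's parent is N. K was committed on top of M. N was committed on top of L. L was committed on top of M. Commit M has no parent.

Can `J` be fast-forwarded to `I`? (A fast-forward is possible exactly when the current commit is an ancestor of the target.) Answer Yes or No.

A fast-forward from J to I is possible iff J is an ancestor of I.
Ancestors of I: {I, K, M}.
J is not among them, so fast-forward is not possible.

No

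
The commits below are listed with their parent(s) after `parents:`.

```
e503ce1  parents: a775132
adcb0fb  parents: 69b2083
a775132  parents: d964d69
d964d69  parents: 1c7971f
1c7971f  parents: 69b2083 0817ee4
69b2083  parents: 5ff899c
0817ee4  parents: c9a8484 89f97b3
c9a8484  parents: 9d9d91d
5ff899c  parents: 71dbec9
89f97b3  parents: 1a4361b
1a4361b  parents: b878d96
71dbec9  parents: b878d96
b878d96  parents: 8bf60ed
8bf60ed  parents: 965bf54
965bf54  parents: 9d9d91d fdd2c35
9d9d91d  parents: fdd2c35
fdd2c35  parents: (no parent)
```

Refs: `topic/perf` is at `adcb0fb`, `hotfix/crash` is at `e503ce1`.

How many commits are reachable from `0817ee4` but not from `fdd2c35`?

Reachable from 0817ee4: {0817ee4, 1a4361b, 89f97b3, 8bf60ed, 965bf54, 9d9d91d, b878d96, c9a8484, fdd2c35}.
Reachable from fdd2c35: {fdd2c35}.
In 0817ee4's history but not fdd2c35's: {0817ee4, 1a4361b, 89f97b3, 8bf60ed, 965bf54, 9d9d91d, b878d96, c9a8484} — 8 commits.

8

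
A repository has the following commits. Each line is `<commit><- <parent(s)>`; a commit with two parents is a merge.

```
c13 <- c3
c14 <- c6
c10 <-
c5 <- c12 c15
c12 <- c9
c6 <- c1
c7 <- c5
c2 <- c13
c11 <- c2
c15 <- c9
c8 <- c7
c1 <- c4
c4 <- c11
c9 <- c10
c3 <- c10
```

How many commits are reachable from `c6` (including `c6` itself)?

8

Walking parent pointers from c6: reachable set = {c1, c10, c11, c13, c2, c3, c4, c6}.
That is 8 commits.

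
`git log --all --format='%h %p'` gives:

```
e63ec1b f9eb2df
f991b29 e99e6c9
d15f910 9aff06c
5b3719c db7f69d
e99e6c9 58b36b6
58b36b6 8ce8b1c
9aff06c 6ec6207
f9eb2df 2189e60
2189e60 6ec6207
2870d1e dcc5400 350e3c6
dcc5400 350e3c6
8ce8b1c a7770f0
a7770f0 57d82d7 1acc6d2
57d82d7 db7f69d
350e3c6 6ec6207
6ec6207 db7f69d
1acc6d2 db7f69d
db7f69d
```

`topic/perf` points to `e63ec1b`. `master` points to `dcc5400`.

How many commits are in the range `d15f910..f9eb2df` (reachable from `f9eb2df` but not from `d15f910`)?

2

Reachable from f9eb2df: {2189e60, 6ec6207, db7f69d, f9eb2df}.
Reachable from d15f910: {6ec6207, 9aff06c, d15f910, db7f69d}.
In f9eb2df's history but not d15f910's: {2189e60, f9eb2df} — 2 commits.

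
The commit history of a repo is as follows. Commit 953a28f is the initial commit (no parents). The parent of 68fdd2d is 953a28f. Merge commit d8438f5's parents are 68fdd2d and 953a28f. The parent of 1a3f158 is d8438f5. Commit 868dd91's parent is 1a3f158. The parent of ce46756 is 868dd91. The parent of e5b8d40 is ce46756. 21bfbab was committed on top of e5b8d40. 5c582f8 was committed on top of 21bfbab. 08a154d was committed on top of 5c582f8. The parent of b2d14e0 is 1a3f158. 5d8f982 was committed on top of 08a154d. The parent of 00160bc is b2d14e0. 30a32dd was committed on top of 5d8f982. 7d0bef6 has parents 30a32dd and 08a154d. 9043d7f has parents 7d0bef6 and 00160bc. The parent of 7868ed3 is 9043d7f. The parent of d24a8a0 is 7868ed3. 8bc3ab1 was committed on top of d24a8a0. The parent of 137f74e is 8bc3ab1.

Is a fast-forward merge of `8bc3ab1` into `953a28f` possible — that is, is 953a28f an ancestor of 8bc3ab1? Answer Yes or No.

A fast-forward from 953a28f to 8bc3ab1 is possible iff 953a28f is an ancestor of 8bc3ab1.
Ancestors of 8bc3ab1: {00160bc, 08a154d, 1a3f158, 21bfbab, 30a32dd, 5c582f8, 5d8f982, 68fdd2d, 7868ed3, 7d0bef6, 868dd91, 8bc3ab1, 9043d7f, 953a28f, b2d14e0, ce46756, d24a8a0, d8438f5, e5b8d40}.
953a28f is among them, so fast-forward is possible.

Yes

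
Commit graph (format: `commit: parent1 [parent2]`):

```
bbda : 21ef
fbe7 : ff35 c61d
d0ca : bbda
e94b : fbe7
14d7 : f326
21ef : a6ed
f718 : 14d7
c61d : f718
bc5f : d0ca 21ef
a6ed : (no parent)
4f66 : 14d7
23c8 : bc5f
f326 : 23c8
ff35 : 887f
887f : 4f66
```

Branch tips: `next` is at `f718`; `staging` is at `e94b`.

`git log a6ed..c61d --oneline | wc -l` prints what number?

Reachable from c61d: {14d7, 21ef, 23c8, a6ed, bbda, bc5f, c61d, d0ca, f326, f718}.
Reachable from a6ed: {a6ed}.
In c61d's history but not a6ed's: {14d7, 21ef, 23c8, bbda, bc5f, c61d, d0ca, f326, f718} — 9 commits.

9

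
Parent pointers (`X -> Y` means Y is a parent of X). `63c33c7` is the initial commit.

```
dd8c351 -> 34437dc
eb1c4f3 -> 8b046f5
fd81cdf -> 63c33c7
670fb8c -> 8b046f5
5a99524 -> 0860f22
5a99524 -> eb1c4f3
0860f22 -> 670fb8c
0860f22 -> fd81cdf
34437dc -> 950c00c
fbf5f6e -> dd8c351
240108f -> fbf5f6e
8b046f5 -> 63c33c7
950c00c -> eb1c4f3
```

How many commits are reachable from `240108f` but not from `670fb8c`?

6

Reachable from 240108f: {240108f, 34437dc, 63c33c7, 8b046f5, 950c00c, dd8c351, eb1c4f3, fbf5f6e}.
Reachable from 670fb8c: {63c33c7, 670fb8c, 8b046f5}.
In 240108f's history but not 670fb8c's: {240108f, 34437dc, 950c00c, dd8c351, eb1c4f3, fbf5f6e} — 6 commits.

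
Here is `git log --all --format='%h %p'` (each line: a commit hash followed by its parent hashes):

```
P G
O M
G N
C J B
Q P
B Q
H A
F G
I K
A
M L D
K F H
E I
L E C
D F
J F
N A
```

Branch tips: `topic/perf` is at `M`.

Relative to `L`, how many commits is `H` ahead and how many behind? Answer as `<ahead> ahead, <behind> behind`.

0 ahead, 12 behind

Reachable from H: {A, H}.
Reachable from L: {A, B, C, E, F, G, H, I, J, K, L, N, P, Q}.
Only in H's history (ahead): {} — 0.
Only in L's history (behind): {B, C, E, F, G, I, J, K, L, N, P, Q} — 12.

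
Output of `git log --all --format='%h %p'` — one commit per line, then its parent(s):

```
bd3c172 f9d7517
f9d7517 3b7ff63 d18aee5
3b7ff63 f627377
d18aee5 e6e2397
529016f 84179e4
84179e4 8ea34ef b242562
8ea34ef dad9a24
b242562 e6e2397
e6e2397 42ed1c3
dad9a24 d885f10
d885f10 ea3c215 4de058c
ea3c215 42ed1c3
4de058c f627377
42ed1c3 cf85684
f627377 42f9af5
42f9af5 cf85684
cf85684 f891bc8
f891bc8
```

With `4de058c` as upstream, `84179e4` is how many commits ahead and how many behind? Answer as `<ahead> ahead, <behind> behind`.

8 ahead, 0 behind

Reachable from 84179e4: {42ed1c3, 42f9af5, 4de058c, 84179e4, 8ea34ef, b242562, cf85684, d885f10, dad9a24, e6e2397, ea3c215, f627377, f891bc8}.
Reachable from 4de058c: {42f9af5, 4de058c, cf85684, f627377, f891bc8}.
Only in 84179e4's history (ahead): {42ed1c3, 84179e4, 8ea34ef, b242562, d885f10, dad9a24, e6e2397, ea3c215} — 8.
Only in 4de058c's history (behind): {} — 0.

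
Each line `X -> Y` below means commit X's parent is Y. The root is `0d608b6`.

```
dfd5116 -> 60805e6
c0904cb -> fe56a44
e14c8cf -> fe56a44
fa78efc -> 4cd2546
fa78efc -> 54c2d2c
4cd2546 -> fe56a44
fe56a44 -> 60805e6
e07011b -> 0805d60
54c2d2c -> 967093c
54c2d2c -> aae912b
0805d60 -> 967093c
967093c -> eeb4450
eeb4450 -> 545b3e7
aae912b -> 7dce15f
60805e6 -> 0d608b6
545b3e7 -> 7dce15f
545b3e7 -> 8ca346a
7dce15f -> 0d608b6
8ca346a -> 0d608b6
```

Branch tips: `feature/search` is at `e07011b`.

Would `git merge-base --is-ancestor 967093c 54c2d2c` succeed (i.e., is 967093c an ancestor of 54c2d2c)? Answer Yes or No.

Ancestors of 54c2d2c (commits reachable by following parents): {0d608b6, 545b3e7, 54c2d2c, 7dce15f, 8ca346a, 967093c, aae912b, eeb4450}.
967093c is in that set, so it is an ancestor of 54c2d2c.

Yes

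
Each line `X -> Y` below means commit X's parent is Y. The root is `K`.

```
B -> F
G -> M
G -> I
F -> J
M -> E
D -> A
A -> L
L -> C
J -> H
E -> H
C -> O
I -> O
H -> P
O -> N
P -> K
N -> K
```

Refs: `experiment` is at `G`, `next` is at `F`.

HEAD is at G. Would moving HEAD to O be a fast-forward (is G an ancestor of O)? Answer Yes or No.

A fast-forward from G to O is possible iff G is an ancestor of O.
Ancestors of O: {K, N, O}.
G is not among them, so fast-forward is not possible.

No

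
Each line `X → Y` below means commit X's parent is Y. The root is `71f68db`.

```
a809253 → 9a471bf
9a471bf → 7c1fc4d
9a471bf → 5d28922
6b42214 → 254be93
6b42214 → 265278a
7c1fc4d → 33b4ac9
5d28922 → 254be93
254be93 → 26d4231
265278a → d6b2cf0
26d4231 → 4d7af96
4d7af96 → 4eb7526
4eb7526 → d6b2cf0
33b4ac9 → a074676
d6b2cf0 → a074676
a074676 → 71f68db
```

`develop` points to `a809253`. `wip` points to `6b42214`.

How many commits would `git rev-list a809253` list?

Walking parent pointers from a809253: reachable set = {254be93, 26d4231, 33b4ac9, 4d7af96, 4eb7526, 5d28922, 71f68db, 7c1fc4d, 9a471bf, a074676, a809253, d6b2cf0}.
That is 12 commits.

12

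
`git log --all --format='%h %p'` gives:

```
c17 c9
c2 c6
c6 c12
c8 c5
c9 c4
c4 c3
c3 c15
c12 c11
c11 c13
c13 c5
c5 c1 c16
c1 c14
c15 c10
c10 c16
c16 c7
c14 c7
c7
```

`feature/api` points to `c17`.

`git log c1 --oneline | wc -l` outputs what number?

Walking parent pointers from c1: reachable set = {c1, c14, c7}.
That is 3 commits.

3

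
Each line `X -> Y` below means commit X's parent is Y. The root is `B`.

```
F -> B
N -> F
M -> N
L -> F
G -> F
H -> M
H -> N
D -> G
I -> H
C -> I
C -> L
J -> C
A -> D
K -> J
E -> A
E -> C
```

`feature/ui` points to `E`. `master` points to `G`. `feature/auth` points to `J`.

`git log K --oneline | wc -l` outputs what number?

Walking parent pointers from K: reachable set = {B, C, F, H, I, J, K, L, M, N}.
That is 10 commits.

10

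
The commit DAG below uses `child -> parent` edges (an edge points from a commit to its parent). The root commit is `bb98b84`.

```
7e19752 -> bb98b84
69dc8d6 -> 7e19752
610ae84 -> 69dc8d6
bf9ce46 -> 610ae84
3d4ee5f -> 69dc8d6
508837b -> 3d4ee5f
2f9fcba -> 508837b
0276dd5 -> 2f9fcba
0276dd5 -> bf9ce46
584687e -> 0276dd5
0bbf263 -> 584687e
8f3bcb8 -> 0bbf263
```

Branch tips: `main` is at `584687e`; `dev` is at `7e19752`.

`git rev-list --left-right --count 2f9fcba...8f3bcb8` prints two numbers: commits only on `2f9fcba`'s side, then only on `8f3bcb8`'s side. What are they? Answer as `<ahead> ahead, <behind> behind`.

0 ahead, 6 behind

Reachable from 2f9fcba: {2f9fcba, 3d4ee5f, 508837b, 69dc8d6, 7e19752, bb98b84}.
Reachable from 8f3bcb8: {0276dd5, 0bbf263, 2f9fcba, 3d4ee5f, 508837b, 584687e, 610ae84, 69dc8d6, 7e19752, 8f3bcb8, bb98b84, bf9ce46}.
Only in 2f9fcba's history (ahead): {} — 0.
Only in 8f3bcb8's history (behind): {0276dd5, 0bbf263, 584687e, 610ae84, 8f3bcb8, bf9ce46} — 6.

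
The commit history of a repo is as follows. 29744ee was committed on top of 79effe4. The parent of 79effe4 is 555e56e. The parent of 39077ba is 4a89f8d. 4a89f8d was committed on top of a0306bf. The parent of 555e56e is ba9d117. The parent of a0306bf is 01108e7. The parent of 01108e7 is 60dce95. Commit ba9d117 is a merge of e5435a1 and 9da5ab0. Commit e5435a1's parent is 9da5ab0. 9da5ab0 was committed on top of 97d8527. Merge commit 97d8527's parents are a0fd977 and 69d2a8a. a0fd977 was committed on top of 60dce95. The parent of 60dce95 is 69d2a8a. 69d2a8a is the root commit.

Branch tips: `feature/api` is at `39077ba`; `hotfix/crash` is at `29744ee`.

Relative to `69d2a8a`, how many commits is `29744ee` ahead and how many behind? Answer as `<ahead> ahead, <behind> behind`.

9 ahead, 0 behind

Reachable from 29744ee: {29744ee, 555e56e, 60dce95, 69d2a8a, 79effe4, 97d8527, 9da5ab0, a0fd977, ba9d117, e5435a1}.
Reachable from 69d2a8a: {69d2a8a}.
Only in 29744ee's history (ahead): {29744ee, 555e56e, 60dce95, 79effe4, 97d8527, 9da5ab0, a0fd977, ba9d117, e5435a1} — 9.
Only in 69d2a8a's history (behind): {} — 0.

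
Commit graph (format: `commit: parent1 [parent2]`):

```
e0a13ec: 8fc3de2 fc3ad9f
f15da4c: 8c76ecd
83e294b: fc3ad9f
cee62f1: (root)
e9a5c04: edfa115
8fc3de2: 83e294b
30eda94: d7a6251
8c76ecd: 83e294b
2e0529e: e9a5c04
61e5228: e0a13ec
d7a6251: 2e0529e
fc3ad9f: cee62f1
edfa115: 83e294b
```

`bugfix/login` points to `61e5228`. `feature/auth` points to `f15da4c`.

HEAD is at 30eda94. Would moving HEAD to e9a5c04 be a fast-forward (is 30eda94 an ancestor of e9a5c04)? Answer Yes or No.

No

A fast-forward from 30eda94 to e9a5c04 is possible iff 30eda94 is an ancestor of e9a5c04.
Ancestors of e9a5c04: {83e294b, cee62f1, e9a5c04, edfa115, fc3ad9f}.
30eda94 is not among them, so fast-forward is not possible.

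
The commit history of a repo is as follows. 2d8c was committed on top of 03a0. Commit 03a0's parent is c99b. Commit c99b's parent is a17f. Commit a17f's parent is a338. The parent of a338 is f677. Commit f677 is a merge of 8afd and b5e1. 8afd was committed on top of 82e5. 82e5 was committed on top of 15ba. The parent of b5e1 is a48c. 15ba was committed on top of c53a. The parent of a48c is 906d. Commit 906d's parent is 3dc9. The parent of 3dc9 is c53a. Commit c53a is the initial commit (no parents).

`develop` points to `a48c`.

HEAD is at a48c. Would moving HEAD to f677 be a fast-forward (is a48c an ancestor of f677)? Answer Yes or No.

A fast-forward from a48c to f677 is possible iff a48c is an ancestor of f677.
Ancestors of f677: {15ba, 3dc9, 82e5, 8afd, 906d, a48c, b5e1, c53a, f677}.
a48c is among them, so fast-forward is possible.

Yes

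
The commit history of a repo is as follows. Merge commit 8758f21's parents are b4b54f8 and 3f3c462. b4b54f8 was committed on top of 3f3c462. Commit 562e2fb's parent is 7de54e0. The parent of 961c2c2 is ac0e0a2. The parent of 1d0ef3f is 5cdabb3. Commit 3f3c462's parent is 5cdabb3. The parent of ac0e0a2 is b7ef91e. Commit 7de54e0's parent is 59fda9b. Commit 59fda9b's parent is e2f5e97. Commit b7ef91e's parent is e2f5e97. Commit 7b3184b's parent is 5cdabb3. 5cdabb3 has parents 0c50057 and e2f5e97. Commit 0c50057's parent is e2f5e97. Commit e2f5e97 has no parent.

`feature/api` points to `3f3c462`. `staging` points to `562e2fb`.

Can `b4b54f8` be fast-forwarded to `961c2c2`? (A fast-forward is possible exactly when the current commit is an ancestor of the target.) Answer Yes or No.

A fast-forward from b4b54f8 to 961c2c2 is possible iff b4b54f8 is an ancestor of 961c2c2.
Ancestors of 961c2c2: {961c2c2, ac0e0a2, b7ef91e, e2f5e97}.
b4b54f8 is not among them, so fast-forward is not possible.

No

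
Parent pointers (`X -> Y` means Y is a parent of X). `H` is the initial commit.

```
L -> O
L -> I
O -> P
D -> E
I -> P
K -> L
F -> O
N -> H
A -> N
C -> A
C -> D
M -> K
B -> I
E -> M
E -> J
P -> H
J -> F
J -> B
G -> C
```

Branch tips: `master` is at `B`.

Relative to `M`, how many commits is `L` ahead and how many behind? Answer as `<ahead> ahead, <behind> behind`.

Reachable from L: {H, I, L, O, P}.
Reachable from M: {H, I, K, L, M, O, P}.
Only in L's history (ahead): {} — 0.
Only in M's history (behind): {K, M} — 2.

0 ahead, 2 behind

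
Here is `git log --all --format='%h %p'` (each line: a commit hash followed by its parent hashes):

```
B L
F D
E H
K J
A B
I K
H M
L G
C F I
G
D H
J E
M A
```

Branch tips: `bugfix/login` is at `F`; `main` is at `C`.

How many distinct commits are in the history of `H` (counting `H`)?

6

Walking parent pointers from H: reachable set = {A, B, G, H, L, M}.
That is 6 commits.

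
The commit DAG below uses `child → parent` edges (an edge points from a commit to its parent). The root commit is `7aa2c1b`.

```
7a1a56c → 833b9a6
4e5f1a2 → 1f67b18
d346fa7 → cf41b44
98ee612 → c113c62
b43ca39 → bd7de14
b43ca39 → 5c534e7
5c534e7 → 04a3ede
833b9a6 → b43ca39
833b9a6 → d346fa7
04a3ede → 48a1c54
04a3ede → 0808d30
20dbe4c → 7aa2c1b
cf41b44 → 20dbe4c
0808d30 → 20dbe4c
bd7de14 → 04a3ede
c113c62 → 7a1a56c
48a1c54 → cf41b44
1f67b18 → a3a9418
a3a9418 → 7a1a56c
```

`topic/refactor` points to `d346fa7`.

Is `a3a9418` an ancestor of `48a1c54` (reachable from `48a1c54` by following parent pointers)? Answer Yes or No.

No

Ancestors of 48a1c54: {20dbe4c, 48a1c54, 7aa2c1b, cf41b44}.
a3a9418 is not in that set, so it is not an ancestor of 48a1c54.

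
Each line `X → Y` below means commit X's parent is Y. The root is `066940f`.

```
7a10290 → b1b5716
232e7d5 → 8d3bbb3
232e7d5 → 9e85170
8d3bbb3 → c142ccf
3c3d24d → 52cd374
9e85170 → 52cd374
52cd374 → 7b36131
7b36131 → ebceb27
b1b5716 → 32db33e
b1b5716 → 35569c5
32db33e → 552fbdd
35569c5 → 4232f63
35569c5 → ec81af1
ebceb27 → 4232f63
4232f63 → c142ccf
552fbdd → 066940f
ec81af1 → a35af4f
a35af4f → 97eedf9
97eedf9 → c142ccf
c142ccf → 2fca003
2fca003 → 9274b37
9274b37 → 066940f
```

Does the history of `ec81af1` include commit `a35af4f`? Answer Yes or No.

Yes

Ancestors of ec81af1 (commits reachable by following parents): {066940f, 2fca003, 9274b37, 97eedf9, a35af4f, c142ccf, ec81af1}.
a35af4f is in that set, so it is an ancestor of ec81af1.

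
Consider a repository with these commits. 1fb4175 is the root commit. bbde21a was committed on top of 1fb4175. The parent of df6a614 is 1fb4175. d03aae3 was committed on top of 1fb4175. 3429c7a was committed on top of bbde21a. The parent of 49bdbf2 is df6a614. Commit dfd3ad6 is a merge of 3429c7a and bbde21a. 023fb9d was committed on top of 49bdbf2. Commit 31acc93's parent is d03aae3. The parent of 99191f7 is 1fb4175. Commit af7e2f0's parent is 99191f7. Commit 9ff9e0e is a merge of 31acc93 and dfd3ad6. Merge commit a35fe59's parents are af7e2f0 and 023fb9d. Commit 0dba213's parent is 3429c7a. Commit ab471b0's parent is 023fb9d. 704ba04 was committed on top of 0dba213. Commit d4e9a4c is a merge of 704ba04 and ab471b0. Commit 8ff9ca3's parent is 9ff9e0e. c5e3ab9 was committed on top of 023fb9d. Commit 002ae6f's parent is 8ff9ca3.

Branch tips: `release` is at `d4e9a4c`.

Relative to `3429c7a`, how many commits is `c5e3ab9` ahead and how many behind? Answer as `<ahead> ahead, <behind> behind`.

4 ahead, 2 behind

Reachable from c5e3ab9: {023fb9d, 1fb4175, 49bdbf2, c5e3ab9, df6a614}.
Reachable from 3429c7a: {1fb4175, 3429c7a, bbde21a}.
Only in c5e3ab9's history (ahead): {023fb9d, 49bdbf2, c5e3ab9, df6a614} — 4.
Only in 3429c7a's history (behind): {3429c7a, bbde21a} — 2.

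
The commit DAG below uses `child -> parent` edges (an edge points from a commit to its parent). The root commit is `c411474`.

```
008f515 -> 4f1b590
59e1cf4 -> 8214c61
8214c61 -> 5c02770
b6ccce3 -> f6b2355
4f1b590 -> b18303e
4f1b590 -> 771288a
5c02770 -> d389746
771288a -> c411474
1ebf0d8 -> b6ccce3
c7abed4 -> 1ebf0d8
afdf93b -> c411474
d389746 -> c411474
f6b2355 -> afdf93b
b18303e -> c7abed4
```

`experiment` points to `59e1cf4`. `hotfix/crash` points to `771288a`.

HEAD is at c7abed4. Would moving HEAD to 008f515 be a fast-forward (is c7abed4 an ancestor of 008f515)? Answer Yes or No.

Yes

A fast-forward from c7abed4 to 008f515 is possible iff c7abed4 is an ancestor of 008f515.
Ancestors of 008f515: {008f515, 1ebf0d8, 4f1b590, 771288a, afdf93b, b18303e, b6ccce3, c411474, c7abed4, f6b2355}.
c7abed4 is among them, so fast-forward is possible.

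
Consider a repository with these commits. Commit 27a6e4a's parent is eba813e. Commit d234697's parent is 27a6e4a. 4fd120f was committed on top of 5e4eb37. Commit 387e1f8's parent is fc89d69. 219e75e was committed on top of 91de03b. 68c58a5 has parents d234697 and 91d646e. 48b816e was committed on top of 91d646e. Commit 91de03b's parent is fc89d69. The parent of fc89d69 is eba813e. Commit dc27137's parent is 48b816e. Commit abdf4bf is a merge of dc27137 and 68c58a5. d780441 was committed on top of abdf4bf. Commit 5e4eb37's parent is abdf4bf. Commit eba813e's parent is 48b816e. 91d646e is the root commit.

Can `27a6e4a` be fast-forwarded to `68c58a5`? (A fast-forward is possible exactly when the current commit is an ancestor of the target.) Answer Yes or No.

A fast-forward from 27a6e4a to 68c58a5 is possible iff 27a6e4a is an ancestor of 68c58a5.
Ancestors of 68c58a5: {27a6e4a, 48b816e, 68c58a5, 91d646e, d234697, eba813e}.
27a6e4a is among them, so fast-forward is possible.

Yes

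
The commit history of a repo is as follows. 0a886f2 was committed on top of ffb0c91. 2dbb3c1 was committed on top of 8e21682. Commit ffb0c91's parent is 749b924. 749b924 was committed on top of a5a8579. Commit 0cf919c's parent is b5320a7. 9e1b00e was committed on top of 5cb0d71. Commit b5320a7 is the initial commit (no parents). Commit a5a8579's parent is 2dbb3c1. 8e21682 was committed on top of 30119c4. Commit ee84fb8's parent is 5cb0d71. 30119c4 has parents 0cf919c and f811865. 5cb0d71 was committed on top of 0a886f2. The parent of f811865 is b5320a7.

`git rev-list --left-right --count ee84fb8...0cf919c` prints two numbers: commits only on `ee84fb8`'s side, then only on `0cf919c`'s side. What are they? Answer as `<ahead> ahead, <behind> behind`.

10 ahead, 0 behind

Reachable from ee84fb8: {0a886f2, 0cf919c, 2dbb3c1, 30119c4, 5cb0d71, 749b924, 8e21682, a5a8579, b5320a7, ee84fb8, f811865, ffb0c91}.
Reachable from 0cf919c: {0cf919c, b5320a7}.
Only in ee84fb8's history (ahead): {0a886f2, 2dbb3c1, 30119c4, 5cb0d71, 749b924, 8e21682, a5a8579, ee84fb8, f811865, ffb0c91} — 10.
Only in 0cf919c's history (behind): {} — 0.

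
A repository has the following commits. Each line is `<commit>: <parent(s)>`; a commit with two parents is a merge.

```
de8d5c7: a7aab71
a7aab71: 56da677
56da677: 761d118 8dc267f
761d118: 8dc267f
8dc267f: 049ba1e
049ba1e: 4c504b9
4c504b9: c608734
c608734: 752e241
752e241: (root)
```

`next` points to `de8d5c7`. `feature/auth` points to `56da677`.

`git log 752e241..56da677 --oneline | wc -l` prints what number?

6

Reachable from 56da677: {049ba1e, 4c504b9, 56da677, 752e241, 761d118, 8dc267f, c608734}.
Reachable from 752e241: {752e241}.
In 56da677's history but not 752e241's: {049ba1e, 4c504b9, 56da677, 761d118, 8dc267f, c608734} — 6 commits.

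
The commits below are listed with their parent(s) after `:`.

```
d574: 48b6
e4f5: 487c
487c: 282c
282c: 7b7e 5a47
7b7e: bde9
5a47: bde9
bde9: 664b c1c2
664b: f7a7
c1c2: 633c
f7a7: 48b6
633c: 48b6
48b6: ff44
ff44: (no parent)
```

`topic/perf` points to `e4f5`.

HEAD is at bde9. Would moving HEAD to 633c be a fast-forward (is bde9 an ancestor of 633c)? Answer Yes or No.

A fast-forward from bde9 to 633c is possible iff bde9 is an ancestor of 633c.
Ancestors of 633c: {48b6, 633c, ff44}.
bde9 is not among them, so fast-forward is not possible.

No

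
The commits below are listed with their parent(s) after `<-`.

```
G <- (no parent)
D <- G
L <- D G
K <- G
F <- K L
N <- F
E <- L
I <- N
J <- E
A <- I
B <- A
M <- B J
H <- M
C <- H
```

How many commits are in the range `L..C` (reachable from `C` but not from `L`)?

11

Reachable from C: {A, B, C, D, E, F, G, H, I, J, K, L, M, N}.
Reachable from L: {D, G, L}.
In C's history but not L's: {A, B, C, E, F, H, I, J, K, M, N} — 11 commits.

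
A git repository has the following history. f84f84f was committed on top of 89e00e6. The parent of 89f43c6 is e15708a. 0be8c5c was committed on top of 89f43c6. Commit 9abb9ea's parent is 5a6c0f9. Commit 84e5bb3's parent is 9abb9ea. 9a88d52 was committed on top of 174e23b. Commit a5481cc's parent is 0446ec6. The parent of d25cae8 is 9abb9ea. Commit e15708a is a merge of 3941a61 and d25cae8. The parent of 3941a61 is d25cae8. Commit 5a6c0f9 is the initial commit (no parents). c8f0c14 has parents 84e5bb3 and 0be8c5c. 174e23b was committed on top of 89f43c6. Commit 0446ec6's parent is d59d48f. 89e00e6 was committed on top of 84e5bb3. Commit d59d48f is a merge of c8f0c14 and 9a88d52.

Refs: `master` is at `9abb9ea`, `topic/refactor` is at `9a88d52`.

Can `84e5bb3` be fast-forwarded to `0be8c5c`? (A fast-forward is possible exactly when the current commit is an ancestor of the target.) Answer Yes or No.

A fast-forward from 84e5bb3 to 0be8c5c is possible iff 84e5bb3 is an ancestor of 0be8c5c.
Ancestors of 0be8c5c: {0be8c5c, 3941a61, 5a6c0f9, 89f43c6, 9abb9ea, d25cae8, e15708a}.
84e5bb3 is not among them, so fast-forward is not possible.

No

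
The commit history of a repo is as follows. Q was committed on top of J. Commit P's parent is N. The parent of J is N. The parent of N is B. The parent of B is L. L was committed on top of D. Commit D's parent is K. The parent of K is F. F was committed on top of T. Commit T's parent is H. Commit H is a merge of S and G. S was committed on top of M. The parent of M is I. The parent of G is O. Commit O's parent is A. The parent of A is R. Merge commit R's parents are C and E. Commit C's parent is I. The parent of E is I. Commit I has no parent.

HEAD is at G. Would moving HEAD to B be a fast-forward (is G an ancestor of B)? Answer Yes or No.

Yes

A fast-forward from G to B is possible iff G is an ancestor of B.
Ancestors of B: {A, B, C, D, E, F, G, H, I, K, L, M, O, R, S, T}.
G is among them, so fast-forward is possible.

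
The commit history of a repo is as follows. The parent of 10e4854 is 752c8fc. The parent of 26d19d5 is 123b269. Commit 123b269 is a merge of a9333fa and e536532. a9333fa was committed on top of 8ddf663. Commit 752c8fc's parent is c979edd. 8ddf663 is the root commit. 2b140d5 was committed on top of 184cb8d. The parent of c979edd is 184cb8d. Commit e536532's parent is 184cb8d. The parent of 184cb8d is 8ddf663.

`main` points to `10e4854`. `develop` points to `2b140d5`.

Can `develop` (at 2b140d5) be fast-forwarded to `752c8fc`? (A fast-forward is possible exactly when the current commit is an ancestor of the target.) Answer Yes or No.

A fast-forward from 2b140d5 to 752c8fc is possible iff 2b140d5 is an ancestor of 752c8fc.
Ancestors of 752c8fc: {184cb8d, 752c8fc, 8ddf663, c979edd}.
2b140d5 is not among them, so fast-forward is not possible.

No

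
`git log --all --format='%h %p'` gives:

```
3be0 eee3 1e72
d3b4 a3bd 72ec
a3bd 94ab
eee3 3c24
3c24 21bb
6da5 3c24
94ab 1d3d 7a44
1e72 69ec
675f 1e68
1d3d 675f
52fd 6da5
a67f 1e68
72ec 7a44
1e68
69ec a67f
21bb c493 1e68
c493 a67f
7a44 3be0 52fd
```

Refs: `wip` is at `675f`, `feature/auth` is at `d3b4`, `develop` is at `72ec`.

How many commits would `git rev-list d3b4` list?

Walking parent pointers from d3b4: reachable set = {1d3d, 1e68, 1e72, 21bb, 3be0, 3c24, 52fd, 675f, 69ec, 6da5, 72ec, 7a44, 94ab, a3bd, a67f, c493, d3b4, eee3}.
That is 18 commits.

18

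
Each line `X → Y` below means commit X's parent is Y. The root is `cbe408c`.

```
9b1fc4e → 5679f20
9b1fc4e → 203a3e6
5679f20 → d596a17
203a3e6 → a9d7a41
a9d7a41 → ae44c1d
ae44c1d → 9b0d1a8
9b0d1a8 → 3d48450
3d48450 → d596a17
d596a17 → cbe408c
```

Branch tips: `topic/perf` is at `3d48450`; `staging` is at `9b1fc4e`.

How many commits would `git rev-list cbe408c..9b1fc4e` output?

Reachable from 9b1fc4e: {203a3e6, 3d48450, 5679f20, 9b0d1a8, 9b1fc4e, a9d7a41, ae44c1d, cbe408c, d596a17}.
Reachable from cbe408c: {cbe408c}.
In 9b1fc4e's history but not cbe408c's: {203a3e6, 3d48450, 5679f20, 9b0d1a8, 9b1fc4e, a9d7a41, ae44c1d, d596a17} — 8 commits.

8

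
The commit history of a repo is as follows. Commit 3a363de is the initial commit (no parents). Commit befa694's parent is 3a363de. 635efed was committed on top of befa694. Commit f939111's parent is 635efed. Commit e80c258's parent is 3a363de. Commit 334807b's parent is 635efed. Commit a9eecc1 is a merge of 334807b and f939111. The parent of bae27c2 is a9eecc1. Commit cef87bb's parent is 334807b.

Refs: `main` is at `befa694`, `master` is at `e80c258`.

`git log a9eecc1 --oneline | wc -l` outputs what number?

6

Walking parent pointers from a9eecc1: reachable set = {334807b, 3a363de, 635efed, a9eecc1, befa694, f939111}.
That is 6 commits.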